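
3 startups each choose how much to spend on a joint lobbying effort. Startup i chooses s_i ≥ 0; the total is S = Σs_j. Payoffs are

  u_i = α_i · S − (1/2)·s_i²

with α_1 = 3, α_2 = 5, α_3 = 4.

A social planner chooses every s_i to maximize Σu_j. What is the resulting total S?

36

Planner FOC: ∂(Σu_j)/∂s_i = (Σα_j) − s_i = 0, so s_i^SO = Σα_j = 12 for every i; S^SO = 36.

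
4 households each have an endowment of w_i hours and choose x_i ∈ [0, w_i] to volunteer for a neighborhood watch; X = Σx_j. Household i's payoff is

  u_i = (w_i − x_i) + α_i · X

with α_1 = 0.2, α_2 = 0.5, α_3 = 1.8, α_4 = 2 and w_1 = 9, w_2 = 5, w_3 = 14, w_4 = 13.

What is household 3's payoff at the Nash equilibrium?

48.6

∂u_i/∂x_i = α_i − 1, so household i contributes w_i if α_i > 1, else 0.
α_i > 1 for i ∈ {3, 4}; NE contributions (0, 0, 14, 13), X = 27.
u_3 = (14 − 14) + 1.8·27 = 48.6.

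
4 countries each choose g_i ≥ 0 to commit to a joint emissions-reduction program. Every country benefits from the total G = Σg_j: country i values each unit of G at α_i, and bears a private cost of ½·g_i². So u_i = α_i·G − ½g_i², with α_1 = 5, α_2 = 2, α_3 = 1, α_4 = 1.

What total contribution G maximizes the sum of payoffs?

Planner FOC: ∂(Σu_j)/∂g_i = (Σα_j) − g_i = 0, so g_i^SO = Σα_j = 9 for every i; G^SO = 36.

36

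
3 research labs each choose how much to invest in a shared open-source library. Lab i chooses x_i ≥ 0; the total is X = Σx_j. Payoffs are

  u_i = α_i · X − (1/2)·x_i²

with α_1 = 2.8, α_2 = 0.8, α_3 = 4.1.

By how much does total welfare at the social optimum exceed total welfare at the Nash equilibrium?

Lab i's FOC: ∂u_i/∂x_i = α_i − x_i = 0, so x_i* = α_i.
NE contributions = (2.8, 0.8, 4.1); X = 7.7.
W^NE = (Σα)·X − ½Σα_i² = 7.7² − ½·25.29 = 46.645.
Planner sets x_i = Σα_j = 7.7 for every i, so X^SO = 3·7.7 = 23.1.
W^SO = (Σα)·X^SO − ½·3·(Σα)² = (3/2)·7.7² = 88.935.
Deadweight loss = W^SO − W^NE = 42.29.

42.29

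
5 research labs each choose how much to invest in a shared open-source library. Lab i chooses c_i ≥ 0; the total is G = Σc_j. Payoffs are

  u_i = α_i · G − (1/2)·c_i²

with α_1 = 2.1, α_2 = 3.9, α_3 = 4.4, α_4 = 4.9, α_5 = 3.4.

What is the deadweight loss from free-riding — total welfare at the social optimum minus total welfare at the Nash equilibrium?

561.81

Lab i's FOC: ∂u_i/∂c_i = α_i − c_i = 0, so c_i* = α_i.
NE contributions = (2.1, 3.9, 4.4, 4.9, 3.4); G = 18.7.
W^NE = (Σα)·G − ½Σα_i² = 18.7² − ½·74.55 = 312.415.
Planner sets c_i = Σα_j = 18.7 for every i, so G^SO = 5·18.7 = 93.5.
W^SO = (Σα)·G^SO − ½·5·(Σα)² = (5/2)·18.7² = 874.225.
Deadweight loss = W^SO − W^NE = 561.81.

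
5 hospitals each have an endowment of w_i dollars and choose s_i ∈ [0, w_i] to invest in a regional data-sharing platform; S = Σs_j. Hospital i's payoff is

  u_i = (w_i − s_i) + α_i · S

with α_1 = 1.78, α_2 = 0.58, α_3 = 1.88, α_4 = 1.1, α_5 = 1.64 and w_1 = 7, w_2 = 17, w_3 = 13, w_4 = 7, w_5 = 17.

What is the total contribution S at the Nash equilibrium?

∂u_i/∂s_i = α_i − 1, so hospital i contributes w_i if α_i > 1, else 0.
α_i > 1 for i ∈ {1, 3, 4, 5}; NE contributions (7, 0, 13, 7, 17), S = 44.

44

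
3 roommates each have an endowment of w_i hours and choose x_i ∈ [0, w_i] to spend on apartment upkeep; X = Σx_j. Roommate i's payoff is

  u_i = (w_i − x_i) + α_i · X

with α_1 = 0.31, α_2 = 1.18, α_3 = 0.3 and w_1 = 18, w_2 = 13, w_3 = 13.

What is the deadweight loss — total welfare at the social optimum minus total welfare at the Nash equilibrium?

∂u_i/∂x_i = α_i − 1, so roommate i contributes w_i if α_i > 1, else 0.
α_i > 1 for i ∈ {2}; NE contributions (0, 13, 0), X = 13.
W^NE = Σw_i − X^NE + (Σα_i)·X^NE = 44 + 0.79·13 = 54.27.
Planner: ∂(Σu_j)/∂x_i = Σα_j − 1 = 0.79 > 0, so everyone contributes w_i; X^SO = 44, W^SO = 44 + 0.79·44 = 78.76.
Deadweight loss = 24.49.

24.49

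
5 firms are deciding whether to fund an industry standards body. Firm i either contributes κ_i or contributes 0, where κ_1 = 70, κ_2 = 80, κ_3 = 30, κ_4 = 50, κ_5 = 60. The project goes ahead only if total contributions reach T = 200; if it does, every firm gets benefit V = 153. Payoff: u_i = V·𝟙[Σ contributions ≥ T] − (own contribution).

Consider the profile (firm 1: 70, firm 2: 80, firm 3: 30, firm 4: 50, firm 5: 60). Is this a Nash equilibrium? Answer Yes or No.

No

Total = 290 ≥ 200: provided.
Firm 1 (pledges 70, payoff 83): dropping to 0 → total 220, payoff 153. Profitable deviation.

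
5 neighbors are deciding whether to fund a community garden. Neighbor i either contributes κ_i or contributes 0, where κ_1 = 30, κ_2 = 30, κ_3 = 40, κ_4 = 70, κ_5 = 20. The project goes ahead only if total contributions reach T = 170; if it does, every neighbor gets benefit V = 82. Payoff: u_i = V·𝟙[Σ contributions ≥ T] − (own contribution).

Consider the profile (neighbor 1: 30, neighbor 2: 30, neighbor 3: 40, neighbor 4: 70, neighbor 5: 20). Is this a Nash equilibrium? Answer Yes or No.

No

Total = 190 ≥ 170: provided.
Neighbor 1 (pledges 30, payoff 52): dropping to 0 → total 160, payoff 0. No gain.
Neighbor 2 (pledges 30, payoff 52): dropping to 0 → total 160, payoff 0. No gain.
Neighbor 3 (pledges 40, payoff 42): dropping to 0 → total 150, payoff 0. No gain.
Neighbor 4 (pledges 70, payoff 12): dropping to 0 → total 120, payoff 0. No gain.
Neighbor 5 (pledges 20, payoff 62): dropping to 0 → total 170, payoff 82. Profitable deviation.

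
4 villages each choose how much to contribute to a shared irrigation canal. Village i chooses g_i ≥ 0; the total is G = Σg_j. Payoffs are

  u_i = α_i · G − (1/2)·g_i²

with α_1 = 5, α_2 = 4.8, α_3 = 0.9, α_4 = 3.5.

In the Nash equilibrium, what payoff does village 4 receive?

43.575

Village i's FOC: ∂u_i/∂g_i = α_i − g_i = 0, so g_i* = α_i.
NE contributions = (5, 4.8, 0.9, 3.5); G = 14.2.
u_4 = α_4·G − ½·(g_4)² = 3.5·14.2 − ½·3.5² = 43.575.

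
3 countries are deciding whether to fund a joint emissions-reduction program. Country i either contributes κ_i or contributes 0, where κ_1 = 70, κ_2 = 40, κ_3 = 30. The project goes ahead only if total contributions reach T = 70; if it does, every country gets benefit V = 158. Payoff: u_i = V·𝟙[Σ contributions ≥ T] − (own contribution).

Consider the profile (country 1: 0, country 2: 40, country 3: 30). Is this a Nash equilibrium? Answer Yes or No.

Yes

Total = 70 ≥ 70: provided.
Country 1 (pledges 0, payoff 158): pledging 70 → total 140, payoff 88. No gain.
Country 2 (pledges 40, payoff 118): dropping to 0 → total 30, payoff 0. No gain.
Country 3 (pledges 30, payoff 128): dropping to 0 → total 40, payoff 0. No gain.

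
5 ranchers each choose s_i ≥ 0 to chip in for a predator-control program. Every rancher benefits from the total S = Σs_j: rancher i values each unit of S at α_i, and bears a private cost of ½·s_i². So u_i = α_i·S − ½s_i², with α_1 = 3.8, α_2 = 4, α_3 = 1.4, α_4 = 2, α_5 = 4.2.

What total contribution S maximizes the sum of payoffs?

77

Planner FOC: ∂(Σu_j)/∂s_i = (Σα_j) − s_i = 0, so s_i^SO = Σα_j = 15.4 for every i; S^SO = 77.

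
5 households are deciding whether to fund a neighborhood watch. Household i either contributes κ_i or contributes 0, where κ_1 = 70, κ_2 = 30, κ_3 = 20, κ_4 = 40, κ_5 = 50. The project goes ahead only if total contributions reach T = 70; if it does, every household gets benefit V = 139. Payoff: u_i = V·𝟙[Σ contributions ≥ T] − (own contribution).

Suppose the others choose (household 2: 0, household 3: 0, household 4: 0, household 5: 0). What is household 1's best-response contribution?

70

Others' total = 0. Contributing 70 brings total to 70 ≥ 70: gain V − κ_1 = 69.
Best response: 70.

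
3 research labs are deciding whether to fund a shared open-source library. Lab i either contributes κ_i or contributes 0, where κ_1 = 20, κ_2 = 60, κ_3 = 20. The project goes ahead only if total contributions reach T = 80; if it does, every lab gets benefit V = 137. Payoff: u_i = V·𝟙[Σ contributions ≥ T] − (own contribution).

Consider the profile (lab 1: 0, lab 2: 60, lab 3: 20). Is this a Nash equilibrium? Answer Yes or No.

Total = 80 ≥ 80: provided.
Lab 1 (pledges 0, payoff 137): pledging 20 → total 100, payoff 117. No gain.
Lab 2 (pledges 60, payoff 77): dropping to 0 → total 20, payoff 0. No gain.
Lab 3 (pledges 20, payoff 117): dropping to 0 → total 60, payoff 0. No gain.

Yes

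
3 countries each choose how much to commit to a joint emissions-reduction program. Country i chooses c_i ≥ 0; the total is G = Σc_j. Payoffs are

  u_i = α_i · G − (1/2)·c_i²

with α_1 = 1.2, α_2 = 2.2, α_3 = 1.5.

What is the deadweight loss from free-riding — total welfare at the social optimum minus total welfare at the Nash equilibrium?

Country i's FOC: ∂u_i/∂c_i = α_i − c_i = 0, so c_i* = α_i.
NE contributions = (1.2, 2.2, 1.5); G = 4.9.
W^NE = (Σα)·G − ½Σα_i² = 4.9² − ½·8.53 = 19.745.
Planner sets c_i = Σα_j = 4.9 for every i, so G^SO = 3·4.9 = 14.7.
W^SO = (Σα)·G^SO − ½·3·(Σα)² = (3/2)·4.9² = 36.015.
Deadweight loss = W^SO − W^NE = 16.27.

16.27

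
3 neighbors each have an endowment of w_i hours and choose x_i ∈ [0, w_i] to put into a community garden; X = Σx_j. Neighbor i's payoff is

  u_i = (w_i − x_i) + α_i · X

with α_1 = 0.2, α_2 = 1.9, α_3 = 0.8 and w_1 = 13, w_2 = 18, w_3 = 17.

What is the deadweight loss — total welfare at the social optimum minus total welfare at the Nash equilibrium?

∂u_i/∂x_i = α_i − 1, so neighbor i contributes w_i if α_i > 1, else 0.
α_i > 1 for i ∈ {2}; NE contributions (0, 18, 0), X = 18.
W^NE = Σw_i − X^NE + (Σα_i)·X^NE = 48 + 1.9·18 = 82.2.
Planner: ∂(Σu_j)/∂x_i = Σα_j − 1 = 1.9 > 0, so everyone contributes w_i; X^SO = 48, W^SO = 48 + 1.9·48 = 139.2.
Deadweight loss = 57.

57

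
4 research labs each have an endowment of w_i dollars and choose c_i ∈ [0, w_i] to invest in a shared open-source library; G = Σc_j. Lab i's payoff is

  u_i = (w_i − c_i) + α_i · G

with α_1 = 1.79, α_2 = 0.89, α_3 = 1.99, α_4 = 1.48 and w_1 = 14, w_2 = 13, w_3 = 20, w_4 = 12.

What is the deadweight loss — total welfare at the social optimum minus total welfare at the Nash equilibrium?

∂u_i/∂c_i = α_i − 1, so lab i contributes w_i if α_i > 1, else 0.
α_i > 1 for i ∈ {1, 3, 4}; NE contributions (14, 0, 20, 12), G = 46.
W^NE = Σw_i − G^NE + (Σα_i)·G^NE = 59 + 5.15·46 = 295.9.
Planner: ∂(Σu_j)/∂c_i = Σα_j − 1 = 5.15 > 0, so everyone contributes w_i; G^SO = 59, W^SO = 59 + 5.15·59 = 362.85.
Deadweight loss = 66.95.

66.95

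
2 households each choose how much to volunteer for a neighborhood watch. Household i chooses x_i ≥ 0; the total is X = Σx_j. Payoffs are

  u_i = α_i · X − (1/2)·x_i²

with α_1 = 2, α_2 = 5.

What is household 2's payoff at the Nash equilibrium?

22.5

Household i's FOC: ∂u_i/∂x_i = α_i − x_i = 0, so x_i* = α_i.
NE contributions = (2, 5); X = 7.
u_2 = α_2·X − ½·(x_2)² = 5·7 − ½·5² = 22.5.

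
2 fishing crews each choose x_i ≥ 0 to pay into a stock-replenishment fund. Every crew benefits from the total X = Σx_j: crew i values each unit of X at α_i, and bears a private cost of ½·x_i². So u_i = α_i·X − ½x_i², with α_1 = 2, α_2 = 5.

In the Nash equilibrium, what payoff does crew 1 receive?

12

Crew i's FOC: ∂u_i/∂x_i = α_i − x_i = 0, so x_i* = α_i.
NE contributions = (2, 5); X = 7.
u_1 = α_1·X − ½·(x_1)² = 2·7 − ½·2² = 12.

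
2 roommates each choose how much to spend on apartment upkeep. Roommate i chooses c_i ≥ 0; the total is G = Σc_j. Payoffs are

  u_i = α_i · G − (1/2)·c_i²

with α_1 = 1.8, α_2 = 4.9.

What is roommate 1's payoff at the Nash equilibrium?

10.44

Roommate i's FOC: ∂u_i/∂c_i = α_i − c_i = 0, so c_i* = α_i.
NE contributions = (1.8, 4.9); G = 6.7.
u_1 = α_1·G − ½·(c_1)² = 1.8·6.7 − ½·1.8² = 10.44.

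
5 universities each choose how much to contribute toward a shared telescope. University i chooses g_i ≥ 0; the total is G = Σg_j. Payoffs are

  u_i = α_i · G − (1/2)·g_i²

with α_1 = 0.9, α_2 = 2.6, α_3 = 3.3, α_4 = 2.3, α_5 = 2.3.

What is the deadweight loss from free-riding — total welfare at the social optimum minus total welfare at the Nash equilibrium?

University i's FOC: ∂u_i/∂g_i = α_i − g_i = 0, so g_i* = α_i.
NE contributions = (0.9, 2.6, 3.3, 2.3, 2.3); G = 11.4.
W^NE = (Σα)·G − ½Σα_i² = 11.4² − ½·29.04 = 115.44.
Planner sets g_i = Σα_j = 11.4 for every i, so G^SO = 5·11.4 = 57.
W^SO = (Σα)·G^SO − ½·5·(Σα)² = (5/2)·11.4² = 324.9.
Deadweight loss = W^SO − W^NE = 209.46.

209.46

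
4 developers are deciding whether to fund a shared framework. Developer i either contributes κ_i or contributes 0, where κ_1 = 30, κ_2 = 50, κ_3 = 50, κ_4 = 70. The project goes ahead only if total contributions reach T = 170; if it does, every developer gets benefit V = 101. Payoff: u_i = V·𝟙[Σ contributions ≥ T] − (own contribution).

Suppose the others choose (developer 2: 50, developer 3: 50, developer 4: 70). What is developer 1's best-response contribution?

0

Others' total = 170 ≥ 170; contributing adds cost 30 for no extra benefit.
Best response: 0.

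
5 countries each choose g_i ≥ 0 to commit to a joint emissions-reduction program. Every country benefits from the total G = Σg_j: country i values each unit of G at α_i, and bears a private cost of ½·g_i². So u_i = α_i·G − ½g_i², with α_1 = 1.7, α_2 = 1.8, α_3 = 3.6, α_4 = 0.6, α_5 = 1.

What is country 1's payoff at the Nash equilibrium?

13.345

Country i's FOC: ∂u_i/∂g_i = α_i − g_i = 0, so g_i* = α_i.
NE contributions = (1.7, 1.8, 3.6, 0.6, 1); G = 8.7.
u_1 = α_1·G − ½·(g_1)² = 1.7·8.7 − ½·1.7² = 13.345.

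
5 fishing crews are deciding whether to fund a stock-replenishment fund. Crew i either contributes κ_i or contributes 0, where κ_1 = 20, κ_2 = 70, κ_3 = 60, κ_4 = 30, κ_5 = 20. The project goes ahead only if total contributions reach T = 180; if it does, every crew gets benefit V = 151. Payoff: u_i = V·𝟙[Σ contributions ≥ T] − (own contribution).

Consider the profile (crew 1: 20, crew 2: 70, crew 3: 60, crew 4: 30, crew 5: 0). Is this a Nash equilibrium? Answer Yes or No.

Total = 180 ≥ 180: provided.
Crew 1 (pledges 20, payoff 131): dropping to 0 → total 160, payoff 0. No gain.
Crew 2 (pledges 70, payoff 81): dropping to 0 → total 110, payoff 0. No gain.
Crew 3 (pledges 60, payoff 91): dropping to 0 → total 120, payoff 0. No gain.
Crew 4 (pledges 30, payoff 121): dropping to 0 → total 150, payoff 0. No gain.
Crew 5 (pledges 0, payoff 151): pledging 20 → total 200, payoff 131. No gain.

Yes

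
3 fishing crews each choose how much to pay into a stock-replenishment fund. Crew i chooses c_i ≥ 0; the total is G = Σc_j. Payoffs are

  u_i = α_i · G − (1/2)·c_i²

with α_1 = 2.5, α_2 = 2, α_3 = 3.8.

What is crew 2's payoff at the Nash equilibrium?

14.6

Crew i's FOC: ∂u_i/∂c_i = α_i − c_i = 0, so c_i* = α_i.
NE contributions = (2.5, 2, 3.8); G = 8.3.
u_2 = α_2·G − ½·(c_2)² = 2·8.3 − ½·2² = 14.6.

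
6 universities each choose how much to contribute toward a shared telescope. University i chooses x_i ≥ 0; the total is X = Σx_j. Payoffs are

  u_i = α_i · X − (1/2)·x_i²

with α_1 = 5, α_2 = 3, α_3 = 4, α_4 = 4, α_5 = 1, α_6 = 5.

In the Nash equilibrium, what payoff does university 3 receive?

80

University i's FOC: ∂u_i/∂x_i = α_i − x_i = 0, so x_i* = α_i.
NE contributions = (5, 3, 4, 4, 1, 5); X = 22.
u_3 = α_3·X − ½·(x_3)² = 4·22 − ½·4² = 80.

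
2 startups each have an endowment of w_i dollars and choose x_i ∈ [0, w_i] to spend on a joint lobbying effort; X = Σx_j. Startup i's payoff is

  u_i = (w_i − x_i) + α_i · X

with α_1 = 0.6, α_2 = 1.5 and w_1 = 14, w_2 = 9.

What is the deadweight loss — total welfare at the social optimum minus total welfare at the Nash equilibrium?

15.4

∂u_i/∂x_i = α_i − 1, so startup i contributes w_i if α_i > 1, else 0.
α_i > 1 for i ∈ {2}; NE contributions (0, 9), X = 9.
W^NE = Σw_i − X^NE + (Σα_i)·X^NE = 23 + 1.1·9 = 32.9.
Planner: ∂(Σu_j)/∂x_i = Σα_j − 1 = 1.1 > 0, so everyone contributes w_i; X^SO = 23, W^SO = 23 + 1.1·23 = 48.3.
Deadweight loss = 15.4.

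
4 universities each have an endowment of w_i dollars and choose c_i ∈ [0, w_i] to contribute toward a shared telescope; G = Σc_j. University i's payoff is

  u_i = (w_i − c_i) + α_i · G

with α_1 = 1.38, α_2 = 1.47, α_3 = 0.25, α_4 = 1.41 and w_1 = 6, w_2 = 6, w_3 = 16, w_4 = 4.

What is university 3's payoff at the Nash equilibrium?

∂u_i/∂c_i = α_i − 1, so university i contributes w_i if α_i > 1, else 0.
α_i > 1 for i ∈ {1, 2, 4}; NE contributions (6, 6, 0, 4), G = 16.
u_3 = (16 − 0) + 0.25·16 = 20.

20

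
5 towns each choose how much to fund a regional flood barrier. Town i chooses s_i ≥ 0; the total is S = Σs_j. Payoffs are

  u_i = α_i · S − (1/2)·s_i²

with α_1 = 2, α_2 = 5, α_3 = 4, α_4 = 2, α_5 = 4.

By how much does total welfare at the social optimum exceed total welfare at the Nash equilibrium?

Town i's FOC: ∂u_i/∂s_i = α_i − s_i = 0, so s_i* = α_i.
NE contributions = (2, 5, 4, 2, 4); S = 17.
W^NE = (Σα)·S − ½Σα_i² = 17² − ½·65 = 256.5.
Planner sets s_i = Σα_j = 17 for every i, so S^SO = 5·17 = 85.
W^SO = (Σα)·S^SO − ½·5·(Σα)² = (5/2)·17² = 722.5.
Deadweight loss = W^SO − W^NE = 466.

466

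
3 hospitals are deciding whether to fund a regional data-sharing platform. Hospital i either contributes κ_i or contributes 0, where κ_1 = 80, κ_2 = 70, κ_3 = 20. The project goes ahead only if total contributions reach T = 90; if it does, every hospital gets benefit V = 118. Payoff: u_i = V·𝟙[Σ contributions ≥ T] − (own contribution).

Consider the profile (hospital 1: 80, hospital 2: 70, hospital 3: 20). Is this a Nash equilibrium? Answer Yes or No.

Total = 170 ≥ 90: provided.
Hospital 1 (pledges 80, payoff 38): dropping to 0 → total 90, payoff 118. Profitable deviation.

No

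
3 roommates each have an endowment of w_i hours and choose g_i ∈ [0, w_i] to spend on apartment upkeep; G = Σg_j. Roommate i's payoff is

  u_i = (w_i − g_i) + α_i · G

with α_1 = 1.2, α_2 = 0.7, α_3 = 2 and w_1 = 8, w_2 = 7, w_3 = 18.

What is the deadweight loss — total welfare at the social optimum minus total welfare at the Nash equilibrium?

20.3

∂u_i/∂g_i = α_i − 1, so roommate i contributes w_i if α_i > 1, else 0.
α_i > 1 for i ∈ {1, 3}; NE contributions (8, 0, 18), G = 26.
W^NE = Σw_i − G^NE + (Σα_i)·G^NE = 33 + 2.9·26 = 108.4.
Planner: ∂(Σu_j)/∂g_i = Σα_j − 1 = 2.9 > 0, so everyone contributes w_i; G^SO = 33, W^SO = 33 + 2.9·33 = 128.7.
Deadweight loss = 20.3.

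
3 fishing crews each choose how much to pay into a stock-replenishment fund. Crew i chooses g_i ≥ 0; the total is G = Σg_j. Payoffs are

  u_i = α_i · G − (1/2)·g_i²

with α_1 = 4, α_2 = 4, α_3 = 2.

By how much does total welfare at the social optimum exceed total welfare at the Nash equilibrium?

Crew i's FOC: ∂u_i/∂g_i = α_i − g_i = 0, so g_i* = α_i.
NE contributions = (4, 4, 2); G = 10.
W^NE = (Σα)·G − ½Σα_i² = 10² − ½·36 = 82.
Planner sets g_i = Σα_j = 10 for every i, so G^SO = 3·10 = 30.
W^SO = (Σα)·G^SO − ½·3·(Σα)² = (3/2)·10² = 150.
Deadweight loss = W^SO − W^NE = 68.

68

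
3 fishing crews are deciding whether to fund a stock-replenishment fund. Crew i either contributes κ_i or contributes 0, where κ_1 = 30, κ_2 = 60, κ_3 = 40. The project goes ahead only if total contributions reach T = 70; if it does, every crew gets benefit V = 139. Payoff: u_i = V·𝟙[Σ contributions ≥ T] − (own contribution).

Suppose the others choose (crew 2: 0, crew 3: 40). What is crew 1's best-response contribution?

Others' total = 40. Contributing 30 brings total to 70 ≥ 70: gain V − κ_1 = 109.
Best response: 30.

30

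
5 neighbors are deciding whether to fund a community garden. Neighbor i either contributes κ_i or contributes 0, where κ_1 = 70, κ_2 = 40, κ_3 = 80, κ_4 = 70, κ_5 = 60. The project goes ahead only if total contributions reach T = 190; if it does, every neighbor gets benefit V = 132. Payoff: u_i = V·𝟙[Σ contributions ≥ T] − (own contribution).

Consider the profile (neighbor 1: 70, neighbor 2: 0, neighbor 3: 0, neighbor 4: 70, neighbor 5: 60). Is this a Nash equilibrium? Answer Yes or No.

Yes

Total = 200 ≥ 190: provided.
Neighbor 1 (pledges 70, payoff 62): dropping to 0 → total 130, payoff 0. No gain.
Neighbor 2 (pledges 0, payoff 132): pledging 40 → total 240, payoff 92. No gain.
Neighbor 3 (pledges 0, payoff 132): pledging 80 → total 280, payoff 52. No gain.
Neighbor 4 (pledges 70, payoff 62): dropping to 0 → total 130, payoff 0. No gain.
Neighbor 5 (pledges 60, payoff 72): dropping to 0 → total 140, payoff 0. No gain.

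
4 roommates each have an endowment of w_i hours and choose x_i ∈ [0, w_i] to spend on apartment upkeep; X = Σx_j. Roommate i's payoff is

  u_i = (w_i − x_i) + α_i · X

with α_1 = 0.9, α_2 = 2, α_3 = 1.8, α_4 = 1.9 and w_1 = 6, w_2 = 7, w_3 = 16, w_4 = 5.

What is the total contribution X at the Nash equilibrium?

28

∂u_i/∂x_i = α_i − 1, so roommate i contributes w_i if α_i > 1, else 0.
α_i > 1 for i ∈ {2, 3, 4}; NE contributions (0, 7, 16, 5), X = 28.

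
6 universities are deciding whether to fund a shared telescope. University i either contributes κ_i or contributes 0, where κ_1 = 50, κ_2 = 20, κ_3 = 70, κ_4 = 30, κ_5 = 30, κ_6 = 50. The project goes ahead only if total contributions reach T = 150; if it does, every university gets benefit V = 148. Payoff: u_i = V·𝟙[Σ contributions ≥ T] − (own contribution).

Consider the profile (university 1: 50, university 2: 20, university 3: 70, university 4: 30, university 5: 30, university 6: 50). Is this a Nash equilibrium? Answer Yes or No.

Total = 250 ≥ 150: provided.
University 1 (pledges 50, payoff 98): dropping to 0 → total 200, payoff 148. Profitable deviation.

No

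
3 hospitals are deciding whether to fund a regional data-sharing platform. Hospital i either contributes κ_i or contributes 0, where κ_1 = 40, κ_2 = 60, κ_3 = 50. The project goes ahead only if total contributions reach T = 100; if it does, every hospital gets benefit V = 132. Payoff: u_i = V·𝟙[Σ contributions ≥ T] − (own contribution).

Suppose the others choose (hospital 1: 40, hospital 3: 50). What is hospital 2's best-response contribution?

60

Others' total = 90. Contributing 60 brings total to 150 ≥ 100: gain V − κ_2 = 72.
Best response: 60.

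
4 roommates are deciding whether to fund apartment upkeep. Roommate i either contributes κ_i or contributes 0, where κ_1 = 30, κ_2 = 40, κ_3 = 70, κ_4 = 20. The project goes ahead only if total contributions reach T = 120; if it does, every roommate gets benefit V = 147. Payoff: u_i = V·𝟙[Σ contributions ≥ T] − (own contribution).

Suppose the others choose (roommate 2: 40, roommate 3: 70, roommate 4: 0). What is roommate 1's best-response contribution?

Others' total = 110. Contributing 30 brings total to 140 ≥ 120: gain V − κ_1 = 117.
Best response: 30.

30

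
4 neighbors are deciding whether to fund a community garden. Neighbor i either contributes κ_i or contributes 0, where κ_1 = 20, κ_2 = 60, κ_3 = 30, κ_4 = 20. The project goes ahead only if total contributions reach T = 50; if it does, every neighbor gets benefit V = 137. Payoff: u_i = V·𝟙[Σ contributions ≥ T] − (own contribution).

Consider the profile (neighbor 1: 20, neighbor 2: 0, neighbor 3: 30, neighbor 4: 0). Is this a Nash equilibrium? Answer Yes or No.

Yes

Total = 50 ≥ 50: provided.
Neighbor 1 (pledges 20, payoff 117): dropping to 0 → total 30, payoff 0. No gain.
Neighbor 2 (pledges 0, payoff 137): pledging 60 → total 110, payoff 77. No gain.
Neighbor 3 (pledges 30, payoff 107): dropping to 0 → total 20, payoff 0. No gain.
Neighbor 4 (pledges 0, payoff 137): pledging 20 → total 70, payoff 117. No gain.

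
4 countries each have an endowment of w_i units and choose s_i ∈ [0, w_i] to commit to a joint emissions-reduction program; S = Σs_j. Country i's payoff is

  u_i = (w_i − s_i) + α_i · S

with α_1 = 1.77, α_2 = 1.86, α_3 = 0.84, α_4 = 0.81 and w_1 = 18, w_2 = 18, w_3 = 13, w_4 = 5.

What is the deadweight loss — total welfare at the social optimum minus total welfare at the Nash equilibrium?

∂u_i/∂s_i = α_i − 1, so country i contributes w_i if α_i > 1, else 0.
α_i > 1 for i ∈ {1, 2}; NE contributions (18, 18, 0, 0), S = 36.
W^NE = Σw_i − S^NE + (Σα_i)·S^NE = 54 + 4.28·36 = 208.08.
Planner: ∂(Σu_j)/∂s_i = Σα_j − 1 = 4.28 > 0, so everyone contributes w_i; S^SO = 54, W^SO = 54 + 4.28·54 = 285.12.
Deadweight loss = 77.04.

77.04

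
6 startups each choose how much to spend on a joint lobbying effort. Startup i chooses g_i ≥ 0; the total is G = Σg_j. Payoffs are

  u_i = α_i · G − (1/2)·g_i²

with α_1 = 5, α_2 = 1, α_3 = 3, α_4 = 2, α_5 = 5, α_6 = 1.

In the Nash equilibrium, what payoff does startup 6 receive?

Startup i's FOC: ∂u_i/∂g_i = α_i − g_i = 0, so g_i* = α_i.
NE contributions = (5, 1, 3, 2, 5, 1); G = 17.
u_6 = α_6·G − ½·(g_6)² = 1·17 − ½·1² = 16.5.

16.5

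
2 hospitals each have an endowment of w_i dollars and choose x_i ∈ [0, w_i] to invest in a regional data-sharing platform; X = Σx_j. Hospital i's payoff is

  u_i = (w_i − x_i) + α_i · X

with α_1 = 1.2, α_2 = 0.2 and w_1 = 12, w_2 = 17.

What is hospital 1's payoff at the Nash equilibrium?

∂u_i/∂x_i = α_i − 1, so hospital i contributes w_i if α_i > 1, else 0.
α_i > 1 for i ∈ {1}; NE contributions (12, 0), X = 12.
u_1 = (12 − 12) + 1.2·12 = 14.4.

14.4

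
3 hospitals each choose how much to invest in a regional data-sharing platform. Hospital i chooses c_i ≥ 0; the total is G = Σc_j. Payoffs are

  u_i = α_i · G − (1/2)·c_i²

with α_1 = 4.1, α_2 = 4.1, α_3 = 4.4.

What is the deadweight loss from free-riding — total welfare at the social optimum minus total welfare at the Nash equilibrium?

105.87

Hospital i's FOC: ∂u_i/∂c_i = α_i − c_i = 0, so c_i* = α_i.
NE contributions = (4.1, 4.1, 4.4); G = 12.6.
W^NE = (Σα)·G − ½Σα_i² = 12.6² − ½·52.98 = 132.27.
Planner sets c_i = Σα_j = 12.6 for every i, so G^SO = 3·12.6 = 37.8.
W^SO = (Σα)·G^SO − ½·3·(Σα)² = (3/2)·12.6² = 238.14.
Deadweight loss = W^SO − W^NE = 105.87.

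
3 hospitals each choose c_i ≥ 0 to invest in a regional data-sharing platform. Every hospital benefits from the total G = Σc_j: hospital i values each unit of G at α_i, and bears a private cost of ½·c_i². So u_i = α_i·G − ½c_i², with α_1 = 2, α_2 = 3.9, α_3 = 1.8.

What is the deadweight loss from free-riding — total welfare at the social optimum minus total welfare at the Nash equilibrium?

Hospital i's FOC: ∂u_i/∂c_i = α_i − c_i = 0, so c_i* = α_i.
NE contributions = (2, 3.9, 1.8); G = 7.7.
W^NE = (Σα)·G − ½Σα_i² = 7.7² − ½·22.45 = 48.065.
Planner sets c_i = Σα_j = 7.7 for every i, so G^SO = 3·7.7 = 23.1.
W^SO = (Σα)·G^SO − ½·3·(Σα)² = (3/2)·7.7² = 88.935.
Deadweight loss = W^SO − W^NE = 40.87.

40.87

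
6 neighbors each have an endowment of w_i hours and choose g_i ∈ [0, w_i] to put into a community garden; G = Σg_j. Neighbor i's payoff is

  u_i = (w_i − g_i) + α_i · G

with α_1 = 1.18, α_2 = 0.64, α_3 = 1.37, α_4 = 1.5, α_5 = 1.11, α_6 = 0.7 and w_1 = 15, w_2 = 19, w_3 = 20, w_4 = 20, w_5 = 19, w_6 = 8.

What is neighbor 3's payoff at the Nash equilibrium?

101.38

∂u_i/∂g_i = α_i − 1, so neighbor i contributes w_i if α_i > 1, else 0.
α_i > 1 for i ∈ {1, 3, 4, 5}; NE contributions (15, 0, 20, 20, 19, 0), G = 74.
u_3 = (20 − 20) + 1.37·74 = 101.38.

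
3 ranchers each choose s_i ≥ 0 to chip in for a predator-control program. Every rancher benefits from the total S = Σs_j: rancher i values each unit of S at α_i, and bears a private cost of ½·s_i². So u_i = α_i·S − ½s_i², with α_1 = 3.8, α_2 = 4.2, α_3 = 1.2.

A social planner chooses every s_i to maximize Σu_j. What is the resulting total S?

27.6

Planner FOC: ∂(Σu_j)/∂s_i = (Σα_j) − s_i = 0, so s_i^SO = Σα_j = 9.2 for every i; S^SO = 27.6.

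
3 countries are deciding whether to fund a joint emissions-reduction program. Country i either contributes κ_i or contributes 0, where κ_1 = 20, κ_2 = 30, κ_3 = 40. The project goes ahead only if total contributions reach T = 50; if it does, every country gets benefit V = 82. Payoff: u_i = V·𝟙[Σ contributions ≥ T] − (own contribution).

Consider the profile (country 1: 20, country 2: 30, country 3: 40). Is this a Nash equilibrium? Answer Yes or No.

No

Total = 90 ≥ 50: provided.
Country 1 (pledges 20, payoff 62): dropping to 0 → total 70, payoff 82. Profitable deviation.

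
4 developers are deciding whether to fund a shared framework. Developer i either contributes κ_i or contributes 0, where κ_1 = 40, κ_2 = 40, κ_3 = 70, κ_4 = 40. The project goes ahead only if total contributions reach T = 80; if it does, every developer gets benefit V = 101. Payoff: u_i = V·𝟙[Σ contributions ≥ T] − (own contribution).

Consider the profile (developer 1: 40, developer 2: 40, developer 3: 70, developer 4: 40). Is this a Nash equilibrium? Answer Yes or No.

No

Total = 190 ≥ 80: provided.
Developer 1 (pledges 40, payoff 61): dropping to 0 → total 150, payoff 101. Profitable deviation.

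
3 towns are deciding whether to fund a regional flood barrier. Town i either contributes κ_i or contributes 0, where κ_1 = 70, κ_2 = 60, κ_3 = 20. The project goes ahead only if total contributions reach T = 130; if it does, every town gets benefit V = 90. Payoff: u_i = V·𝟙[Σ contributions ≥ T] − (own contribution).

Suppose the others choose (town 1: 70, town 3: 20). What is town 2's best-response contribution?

60

Others' total = 90. Contributing 60 brings total to 150 ≥ 130: gain V − κ_2 = 30.
Best response: 60.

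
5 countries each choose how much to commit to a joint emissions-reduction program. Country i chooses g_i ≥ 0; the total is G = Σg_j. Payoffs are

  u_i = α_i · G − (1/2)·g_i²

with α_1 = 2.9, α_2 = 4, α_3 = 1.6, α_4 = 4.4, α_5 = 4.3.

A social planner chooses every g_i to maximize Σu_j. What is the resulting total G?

Planner FOC: ∂(Σu_j)/∂g_i = (Σα_j) − g_i = 0, so g_i^SO = Σα_j = 17.2 for every i; G^SO = 86.

86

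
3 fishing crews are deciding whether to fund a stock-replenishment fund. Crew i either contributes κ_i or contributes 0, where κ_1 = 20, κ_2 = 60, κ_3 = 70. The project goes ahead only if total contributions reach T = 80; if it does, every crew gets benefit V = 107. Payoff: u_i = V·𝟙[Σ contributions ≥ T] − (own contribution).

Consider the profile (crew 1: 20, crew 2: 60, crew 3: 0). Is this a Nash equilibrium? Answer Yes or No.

Yes

Total = 80 ≥ 80: provided.
Crew 1 (pledges 20, payoff 87): dropping to 0 → total 60, payoff 0. No gain.
Crew 2 (pledges 60, payoff 47): dropping to 0 → total 20, payoff 0. No gain.
Crew 3 (pledges 0, payoff 107): pledging 70 → total 150, payoff 37. No gain.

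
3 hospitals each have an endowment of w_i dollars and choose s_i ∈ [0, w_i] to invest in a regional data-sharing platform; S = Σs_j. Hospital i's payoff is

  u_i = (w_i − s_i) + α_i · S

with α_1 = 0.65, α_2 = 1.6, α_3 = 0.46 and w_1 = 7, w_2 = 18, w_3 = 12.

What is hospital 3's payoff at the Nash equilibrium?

20.28

∂u_i/∂s_i = α_i − 1, so hospital i contributes w_i if α_i > 1, else 0.
α_i > 1 for i ∈ {2}; NE contributions (0, 18, 0), S = 18.
u_3 = (12 − 0) + 0.46·18 = 20.28.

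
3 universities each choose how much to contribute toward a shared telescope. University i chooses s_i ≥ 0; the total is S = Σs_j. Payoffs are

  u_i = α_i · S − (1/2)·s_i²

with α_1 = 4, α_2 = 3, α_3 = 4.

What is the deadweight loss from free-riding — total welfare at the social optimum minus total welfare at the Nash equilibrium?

University i's FOC: ∂u_i/∂s_i = α_i − s_i = 0, so s_i* = α_i.
NE contributions = (4, 3, 4); S = 11.
W^NE = (Σα)·S − ½Σα_i² = 11² − ½·41 = 100.5.
Planner sets s_i = Σα_j = 11 for every i, so S^SO = 3·11 = 33.
W^SO = (Σα)·S^SO − ½·3·(Σα)² = (3/2)·11² = 181.5.
Deadweight loss = W^SO − W^NE = 81.

81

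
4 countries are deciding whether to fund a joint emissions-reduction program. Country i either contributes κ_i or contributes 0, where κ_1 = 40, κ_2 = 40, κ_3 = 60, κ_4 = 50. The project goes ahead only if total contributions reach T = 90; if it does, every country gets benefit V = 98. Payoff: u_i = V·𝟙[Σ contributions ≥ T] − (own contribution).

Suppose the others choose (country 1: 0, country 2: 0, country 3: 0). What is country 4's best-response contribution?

0

Others' total = 0. Even contributing 50 gives 50 < 90: no benefit either way.
Best response: 0.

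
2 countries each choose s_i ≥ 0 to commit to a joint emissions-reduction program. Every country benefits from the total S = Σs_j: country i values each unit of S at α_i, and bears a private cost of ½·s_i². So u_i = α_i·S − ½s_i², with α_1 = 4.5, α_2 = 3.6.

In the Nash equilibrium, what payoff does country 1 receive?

26.325

Country i's FOC: ∂u_i/∂s_i = α_i − s_i = 0, so s_i* = α_i.
NE contributions = (4.5, 3.6); S = 8.1.
u_1 = α_1·S − ½·(s_1)² = 4.5·8.1 − ½·4.5² = 26.325.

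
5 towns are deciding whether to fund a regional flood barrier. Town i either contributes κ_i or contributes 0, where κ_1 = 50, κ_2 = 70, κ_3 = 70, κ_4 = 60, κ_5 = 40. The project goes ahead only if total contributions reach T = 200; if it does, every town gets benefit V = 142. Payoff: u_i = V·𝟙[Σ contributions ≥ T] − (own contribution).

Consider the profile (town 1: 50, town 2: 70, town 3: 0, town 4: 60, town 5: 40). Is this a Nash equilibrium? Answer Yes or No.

Yes

Total = 220 ≥ 200: provided.
Town 1 (pledges 50, payoff 92): dropping to 0 → total 170, payoff 0. No gain.
Town 2 (pledges 70, payoff 72): dropping to 0 → total 150, payoff 0. No gain.
Town 3 (pledges 0, payoff 142): pledging 70 → total 290, payoff 72. No gain.
Town 4 (pledges 60, payoff 82): dropping to 0 → total 160, payoff 0. No gain.
Town 5 (pledges 40, payoff 102): dropping to 0 → total 180, payoff 0. No gain.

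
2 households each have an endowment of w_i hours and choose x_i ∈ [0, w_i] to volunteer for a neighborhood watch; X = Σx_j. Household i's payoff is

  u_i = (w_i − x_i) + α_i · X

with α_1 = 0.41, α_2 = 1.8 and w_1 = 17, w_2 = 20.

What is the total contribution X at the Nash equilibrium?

20

∂u_i/∂x_i = α_i − 1, so household i contributes w_i if α_i > 1, else 0.
α_i > 1 for i ∈ {2}; NE contributions (0, 20), X = 20.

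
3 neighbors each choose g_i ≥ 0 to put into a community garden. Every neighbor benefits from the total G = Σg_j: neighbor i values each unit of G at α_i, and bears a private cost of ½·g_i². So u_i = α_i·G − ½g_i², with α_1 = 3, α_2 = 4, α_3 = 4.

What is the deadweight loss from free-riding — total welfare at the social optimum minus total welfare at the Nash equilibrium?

Neighbor i's FOC: ∂u_i/∂g_i = α_i − g_i = 0, so g_i* = α_i.
NE contributions = (3, 4, 4); G = 11.
W^NE = (Σα)·G − ½Σα_i² = 11² − ½·41 = 100.5.
Planner sets g_i = Σα_j = 11 for every i, so G^SO = 3·11 = 33.
W^SO = (Σα)·G^SO − ½·3·(Σα)² = (3/2)·11² = 181.5.
Deadweight loss = W^SO − W^NE = 81.

81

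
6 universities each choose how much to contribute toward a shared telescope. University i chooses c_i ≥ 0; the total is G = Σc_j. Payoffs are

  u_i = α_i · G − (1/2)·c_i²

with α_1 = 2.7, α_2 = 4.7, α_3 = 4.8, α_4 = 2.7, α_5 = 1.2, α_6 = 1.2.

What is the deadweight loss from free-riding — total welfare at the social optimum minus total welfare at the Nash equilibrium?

University i's FOC: ∂u_i/∂c_i = α_i − c_i = 0, so c_i* = α_i.
NE contributions = (2.7, 4.7, 4.8, 2.7, 1.2, 1.2); G = 17.3.
W^NE = (Σα)·G − ½Σα_i² = 17.3² − ½·62.59 = 267.995.
Planner sets c_i = Σα_j = 17.3 for every i, so G^SO = 6·17.3 = 103.8.
W^SO = (Σα)·G^SO − ½·6·(Σα)² = (6/2)·17.3² = 897.87.
Deadweight loss = W^SO − W^NE = 629.875.

629.875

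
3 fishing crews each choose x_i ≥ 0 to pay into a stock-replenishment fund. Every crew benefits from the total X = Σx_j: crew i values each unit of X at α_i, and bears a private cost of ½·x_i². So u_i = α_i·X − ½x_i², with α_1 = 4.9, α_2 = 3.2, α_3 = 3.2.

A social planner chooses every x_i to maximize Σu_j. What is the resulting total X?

33.9

Planner FOC: ∂(Σu_j)/∂x_i = (Σα_j) − x_i = 0, so x_i^SO = Σα_j = 11.3 for every i; X^SO = 33.9.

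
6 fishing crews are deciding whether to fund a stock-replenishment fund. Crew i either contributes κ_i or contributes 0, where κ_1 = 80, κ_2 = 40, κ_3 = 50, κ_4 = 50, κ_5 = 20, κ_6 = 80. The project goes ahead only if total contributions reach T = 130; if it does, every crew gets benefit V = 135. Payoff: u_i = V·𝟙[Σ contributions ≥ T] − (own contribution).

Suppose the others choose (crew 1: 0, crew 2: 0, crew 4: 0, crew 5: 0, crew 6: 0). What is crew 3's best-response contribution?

0

Others' total = 0. Even contributing 50 gives 50 < 130: no benefit either way.
Best response: 0.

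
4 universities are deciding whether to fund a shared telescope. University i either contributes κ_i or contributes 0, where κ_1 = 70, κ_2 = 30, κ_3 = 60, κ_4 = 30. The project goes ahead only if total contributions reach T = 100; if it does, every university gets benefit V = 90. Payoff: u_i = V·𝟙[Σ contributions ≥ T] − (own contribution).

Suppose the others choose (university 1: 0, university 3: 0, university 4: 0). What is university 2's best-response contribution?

0

Others' total = 0. Even contributing 30 gives 30 < 100: no benefit either way.
Best response: 0.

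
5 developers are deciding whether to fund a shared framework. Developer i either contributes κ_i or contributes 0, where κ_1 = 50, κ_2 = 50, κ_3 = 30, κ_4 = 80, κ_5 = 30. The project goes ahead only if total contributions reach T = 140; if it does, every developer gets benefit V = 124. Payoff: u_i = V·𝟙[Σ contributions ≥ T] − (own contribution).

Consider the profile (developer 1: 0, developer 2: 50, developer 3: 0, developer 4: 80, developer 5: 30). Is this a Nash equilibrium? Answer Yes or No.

Total = 160 ≥ 140: provided.
Developer 1 (pledges 0, payoff 124): pledging 50 → total 210, payoff 74. No gain.
Developer 2 (pledges 50, payoff 74): dropping to 0 → total 110, payoff 0. No gain.
Developer 3 (pledges 0, payoff 124): pledging 30 → total 190, payoff 94. No gain.
Developer 4 (pledges 80, payoff 44): dropping to 0 → total 80, payoff 0. No gain.
Developer 5 (pledges 30, payoff 94): dropping to 0 → total 130, payoff 0. No gain.

Yes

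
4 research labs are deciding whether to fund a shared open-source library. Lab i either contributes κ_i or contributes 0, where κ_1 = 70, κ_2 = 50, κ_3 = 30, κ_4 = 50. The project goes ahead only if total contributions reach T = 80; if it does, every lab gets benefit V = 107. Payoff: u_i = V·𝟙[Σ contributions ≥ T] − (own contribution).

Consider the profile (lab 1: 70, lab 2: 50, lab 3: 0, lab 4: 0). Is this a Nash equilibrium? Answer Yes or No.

Yes

Total = 120 ≥ 80: provided.
Lab 1 (pledges 70, payoff 37): dropping to 0 → total 50, payoff 0. No gain.
Lab 2 (pledges 50, payoff 57): dropping to 0 → total 70, payoff 0. No gain.
Lab 3 (pledges 0, payoff 107): pledging 30 → total 150, payoff 77. No gain.
Lab 4 (pledges 0, payoff 107): pledging 50 → total 170, payoff 57. No gain.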